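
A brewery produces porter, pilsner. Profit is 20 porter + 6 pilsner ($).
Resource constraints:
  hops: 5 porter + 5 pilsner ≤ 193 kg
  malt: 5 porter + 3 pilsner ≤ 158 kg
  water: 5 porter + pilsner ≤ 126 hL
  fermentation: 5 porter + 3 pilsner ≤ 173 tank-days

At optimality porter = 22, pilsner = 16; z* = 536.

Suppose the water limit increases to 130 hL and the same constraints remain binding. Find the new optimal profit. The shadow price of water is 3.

Δb = 4, so new z* = 536 + (3)·(4) = 536 + 12 = 548.

548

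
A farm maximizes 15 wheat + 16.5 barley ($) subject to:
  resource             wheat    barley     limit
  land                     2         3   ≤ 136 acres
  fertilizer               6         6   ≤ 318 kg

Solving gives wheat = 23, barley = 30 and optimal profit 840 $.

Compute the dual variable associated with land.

1.5

Both land and fertilizer are binding at x*.
The binding rows give the dual system: 2·y_land + 6·y_fertilizer = 15 and 3·y_land + 6·y_fertilizer = 16.5.
Solving: y_land = 1.5, y_fertilizer = 2.
Shadow price of land = 1.5.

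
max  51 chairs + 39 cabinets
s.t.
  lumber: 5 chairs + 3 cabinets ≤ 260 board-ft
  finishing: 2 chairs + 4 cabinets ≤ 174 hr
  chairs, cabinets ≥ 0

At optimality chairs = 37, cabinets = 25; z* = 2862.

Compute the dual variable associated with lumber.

Both lumber and finishing are binding at x*.
Dual feasibility on the basic columns requires 5·y_lumber + 2·y_finishing = 51, 3·y_lumber + 4·y_finishing = 39.
→ y_lumber = 9 and y_finishing = 3.
Shadow price of lumber = 9.

9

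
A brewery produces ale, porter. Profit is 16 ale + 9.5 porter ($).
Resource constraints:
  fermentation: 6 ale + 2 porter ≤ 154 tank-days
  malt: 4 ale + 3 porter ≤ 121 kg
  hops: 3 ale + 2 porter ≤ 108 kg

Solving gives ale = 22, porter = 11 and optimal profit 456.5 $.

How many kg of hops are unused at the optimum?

20

hops used = 3·22 + 2·11 = 88; slack = 108 − 88 = 20.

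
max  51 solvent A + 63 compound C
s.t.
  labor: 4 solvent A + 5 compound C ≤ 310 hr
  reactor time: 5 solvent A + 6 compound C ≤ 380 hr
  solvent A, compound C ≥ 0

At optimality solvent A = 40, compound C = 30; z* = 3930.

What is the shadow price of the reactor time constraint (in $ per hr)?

3

Both labor and reactor time are binding at x*.
Dual feasibility on the basic columns requires 4·y_labor + 5·y_reactor time = 51, 5·y_labor + 6·y_reactor time = 63.
→ y_labor = 9 and y_reactor time = 3.
Shadow price of reactor time = 3.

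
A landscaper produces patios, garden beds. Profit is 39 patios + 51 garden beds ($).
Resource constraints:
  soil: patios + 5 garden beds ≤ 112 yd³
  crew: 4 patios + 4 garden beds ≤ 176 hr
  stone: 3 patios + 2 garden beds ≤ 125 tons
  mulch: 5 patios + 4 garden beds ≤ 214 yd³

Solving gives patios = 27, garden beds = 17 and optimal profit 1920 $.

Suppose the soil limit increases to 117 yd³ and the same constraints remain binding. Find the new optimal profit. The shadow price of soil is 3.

1935

Δb = 5, so new z* = 1920 + (3)·(5) = 1920 + 15 = 1935.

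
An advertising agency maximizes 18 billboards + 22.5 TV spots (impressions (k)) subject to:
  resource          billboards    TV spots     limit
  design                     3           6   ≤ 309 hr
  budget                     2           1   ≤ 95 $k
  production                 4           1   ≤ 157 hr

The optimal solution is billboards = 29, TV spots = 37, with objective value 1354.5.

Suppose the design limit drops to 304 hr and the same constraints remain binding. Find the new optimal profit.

1339.5

Check each constraint at x*: design 309/309 (tight); budget 95/95 (tight); production 153/157 (slack 4).
Slack constraints have shadow price 0 (complementary slackness).
Dual feasibility on the basic columns requires 3·y_design + 2·y_budget = 18, 6·y_design + 1·y_budget = 22.5.
This yields shadow prices y_design = 3, y_budget = 4.5.
Δz = y_design·Δb = 3 × (-5) = -15, so new z* = 1354.5 − 15 = 1339.5.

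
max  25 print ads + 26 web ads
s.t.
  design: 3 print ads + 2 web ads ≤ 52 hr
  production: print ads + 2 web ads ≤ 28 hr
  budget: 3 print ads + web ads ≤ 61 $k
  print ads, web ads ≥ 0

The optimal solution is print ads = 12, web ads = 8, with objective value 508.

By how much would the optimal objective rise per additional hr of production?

7

Check each constraint at x*: design 52/52 (tight); production 28/28 (tight); budget 44/61 (slack 17).
Since budget is not tight, its dual is 0.
From A_Bᵀ y = c: 3·y_design + 1·y_production = 25; 2·y_design + 2·y_production = 26.
→ y_design = 6 and y_production = 7.
Shadow price of production = 7.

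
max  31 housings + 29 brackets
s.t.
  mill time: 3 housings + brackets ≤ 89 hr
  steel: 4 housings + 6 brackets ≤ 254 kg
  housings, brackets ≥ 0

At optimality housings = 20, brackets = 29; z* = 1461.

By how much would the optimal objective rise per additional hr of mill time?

Check each constraint at x*: mill time 89/89 (tight); steel 254/254 (tight).
From A_Bᵀ y = c: 3·y_mill time + 4·y_steel = 31; 1·y_mill time + 6·y_steel = 29.
This yields shadow prices y_mill time = 5, y_steel = 4.
Shadow price of mill time = 5.

5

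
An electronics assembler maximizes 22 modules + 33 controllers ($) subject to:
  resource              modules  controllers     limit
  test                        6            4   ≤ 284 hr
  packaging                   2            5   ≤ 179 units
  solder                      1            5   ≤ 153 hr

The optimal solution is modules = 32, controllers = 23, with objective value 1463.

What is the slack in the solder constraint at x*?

6

solder used = 1·32 + 5·23 = 147; slack = 153 − 147 = 6.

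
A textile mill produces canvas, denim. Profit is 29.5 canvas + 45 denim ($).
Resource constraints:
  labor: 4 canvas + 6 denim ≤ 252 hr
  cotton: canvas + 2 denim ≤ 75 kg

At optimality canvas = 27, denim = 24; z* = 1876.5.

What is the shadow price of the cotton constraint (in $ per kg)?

1.5

At the optimum: labor uses 252 of 252 (binding); cotton uses 75 of 75 (binding).
The binding rows give the dual system: 4·y_labor + 1·y_cotton = 29.5 and 6·y_labor + 2·y_cotton = 45.
→ y_labor = 7 and y_cotton = 1.5.
Shadow price of cotton = 1.5.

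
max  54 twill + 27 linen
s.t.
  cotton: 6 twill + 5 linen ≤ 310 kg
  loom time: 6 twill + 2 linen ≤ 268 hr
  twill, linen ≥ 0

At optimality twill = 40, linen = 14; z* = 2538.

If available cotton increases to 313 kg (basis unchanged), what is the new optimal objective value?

At the optimum: cotton uses 310 of 310 (binding); loom time uses 268 of 268 (binding).
Dual feasibility on the basic columns requires 6·y_cotton + 6·y_loom time = 54, 5·y_cotton + 2·y_loom time = 27.
This yields shadow prices y_cotton = 3, y_loom time = 6.
Δz = y_cotton·Δb = 3 × (3) = 9, so new z* = 2538 + 9 = 2547.

2547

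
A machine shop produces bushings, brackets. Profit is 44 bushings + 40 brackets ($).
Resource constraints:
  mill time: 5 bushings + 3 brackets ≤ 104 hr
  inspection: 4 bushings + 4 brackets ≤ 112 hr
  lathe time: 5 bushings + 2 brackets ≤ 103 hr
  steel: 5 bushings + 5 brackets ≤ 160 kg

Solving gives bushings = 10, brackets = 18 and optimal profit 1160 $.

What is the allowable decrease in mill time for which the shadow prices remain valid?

20

Binding constraints: mill time, inspection. The basis is B = [[5,3],[4,4]] with det 8.
Per unit decrease in mill time, x* moves by d = (-0.5, 0.5).
The basis stays optimal until bushings reaches 0; allowable decrease = 20 hr.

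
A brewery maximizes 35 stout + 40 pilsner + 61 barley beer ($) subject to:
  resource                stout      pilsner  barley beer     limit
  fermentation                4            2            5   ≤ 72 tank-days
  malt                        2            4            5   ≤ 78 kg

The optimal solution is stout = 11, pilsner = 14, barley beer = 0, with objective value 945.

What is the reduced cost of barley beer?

-1.5

Check each constraint at x*: fermentation 72/72 (tight); malt 78/78 (tight).
Dual feasibility on the basic columns requires 4·y_fermentation + 2·y_malt = 35, 2·y_fermentation + 4·y_malt = 40.
→ y_fermentation = 5 and y_malt = 7.5.
Reduced cost of barley beer: c₃ − yᵀa₃ = 61 − (5·5 + 7.5·5) = 61 − 62.5 = -1.5.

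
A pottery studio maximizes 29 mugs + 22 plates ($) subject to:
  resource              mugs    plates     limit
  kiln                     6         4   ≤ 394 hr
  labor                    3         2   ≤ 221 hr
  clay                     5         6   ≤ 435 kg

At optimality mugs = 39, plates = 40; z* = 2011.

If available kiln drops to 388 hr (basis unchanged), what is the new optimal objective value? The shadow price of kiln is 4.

1987

Δb = -6, so new z* = 2011 + (4)·(-6) = 2011 − 24 = 1987.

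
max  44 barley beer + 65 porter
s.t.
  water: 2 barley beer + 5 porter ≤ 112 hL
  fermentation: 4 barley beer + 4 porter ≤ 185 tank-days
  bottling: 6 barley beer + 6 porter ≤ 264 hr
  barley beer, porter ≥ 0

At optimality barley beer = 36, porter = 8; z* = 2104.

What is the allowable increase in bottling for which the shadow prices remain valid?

13.5

Binding constraints: water, bottling. The basis is B = [[2,5],[6,6]] with det -18.
Per unit increase in bottling, x* moves by d = (0.2778, -0.1111).
The basis stays optimal until fermentation becomes binding; allowable increase = 13.5 hr.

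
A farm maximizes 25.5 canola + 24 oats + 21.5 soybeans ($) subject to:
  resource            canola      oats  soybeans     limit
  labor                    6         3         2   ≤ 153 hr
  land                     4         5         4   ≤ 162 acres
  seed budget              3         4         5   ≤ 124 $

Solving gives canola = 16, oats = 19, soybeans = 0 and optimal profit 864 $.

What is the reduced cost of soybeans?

At the optimum: labor uses 153 of 153 (binding); land uses 159 of 162 (slack = 3); seed budget uses 124 of 124 (binding).
Slack constraints have shadow price 0 (complementary slackness).
From A_Bᵀ y = c: 6·y_labor + 3·y_seed budget = 25.5; 3·y_labor + 4·y_seed budget = 24.
This yields shadow prices y_labor = 2, y_seed budget = 4.5.
Reduced cost of soybeans: c₃ − yᵀa₃ = 21.5 − (2·2 + 4.5·5) = 21.5 − 26.5 = -5.

-5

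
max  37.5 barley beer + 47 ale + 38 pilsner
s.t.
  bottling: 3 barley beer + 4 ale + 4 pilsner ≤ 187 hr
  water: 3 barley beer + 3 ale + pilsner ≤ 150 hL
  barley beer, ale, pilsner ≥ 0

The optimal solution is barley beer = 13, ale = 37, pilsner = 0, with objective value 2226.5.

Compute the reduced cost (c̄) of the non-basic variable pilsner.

-3

Check each constraint at x*: bottling 187/187 (tight); water 150/150 (tight).
The binding rows give the dual system: 3·y_bottling + 3·y_water = 37.5 and 4·y_bottling + 3·y_water = 47.
→ y_bottling = 9.5 and y_water = 3.
Reduced cost of pilsner: c₃ − yᵀa₃ = 38 − (9.5·4 + 3·1) = 38 − 41 = -3.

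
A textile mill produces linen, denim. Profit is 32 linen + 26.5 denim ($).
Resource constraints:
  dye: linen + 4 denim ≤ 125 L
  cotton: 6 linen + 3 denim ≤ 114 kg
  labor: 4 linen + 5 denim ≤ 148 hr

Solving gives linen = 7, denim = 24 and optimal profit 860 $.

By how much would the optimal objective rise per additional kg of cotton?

3

Check each constraint at x*: dye 103/125 (slack 22); cotton 114/114 (tight); labor 148/148 (tight).
Since dye is not tight, its dual is 0.
Dual feasibility on the basic columns requires 6·y_cotton + 4·y_labor = 32, 3·y_cotton + 5·y_labor = 26.5.
→ y_cotton = 3 and y_labor = 3.5.
Shadow price of cotton = 3.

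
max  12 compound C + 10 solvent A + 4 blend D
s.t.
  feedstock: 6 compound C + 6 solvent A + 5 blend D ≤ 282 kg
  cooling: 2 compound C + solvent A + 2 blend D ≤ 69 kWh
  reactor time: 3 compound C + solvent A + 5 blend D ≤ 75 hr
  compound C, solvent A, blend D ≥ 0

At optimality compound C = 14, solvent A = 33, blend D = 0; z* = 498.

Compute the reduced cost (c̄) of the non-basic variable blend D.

-8.5

Binding: feedstock and reactor time. Non-binding: cooling (8 unused).
Since cooling is not tight, its dual is 0.
The binding rows give the dual system: 6·y_feedstock + 3·y_reactor time = 12 and 6·y_feedstock + 1·y_reactor time = 10.
→ y_feedstock = 1.5 and y_reactor time = 1.
Reduced cost of blend D: c₃ − yᵀa₃ = 4 − (1.5·5 + 1·5) = 4 − 12.5 = -8.5.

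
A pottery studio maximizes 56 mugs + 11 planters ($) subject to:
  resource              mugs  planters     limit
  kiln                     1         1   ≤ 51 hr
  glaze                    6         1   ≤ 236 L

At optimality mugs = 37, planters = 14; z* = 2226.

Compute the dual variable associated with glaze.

Both kiln and glaze are binding at x*.
The binding rows give the dual system: 1·y_kiln + 6·y_glaze = 56 and 1·y_kiln + 1·y_glaze = 11.
This yields shadow prices y_kiln = 2, y_glaze = 9.
Shadow price of glaze = 9.

9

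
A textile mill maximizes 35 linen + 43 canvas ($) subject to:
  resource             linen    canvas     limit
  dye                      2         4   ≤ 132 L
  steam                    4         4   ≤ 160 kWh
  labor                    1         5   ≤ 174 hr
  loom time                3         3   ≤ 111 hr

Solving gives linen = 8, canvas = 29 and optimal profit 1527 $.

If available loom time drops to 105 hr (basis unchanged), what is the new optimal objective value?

1473

At the optimum: dye uses 132 of 132 (binding); steam uses 148 of 160 (slack = 12); labor uses 153 of 174 (slack = 21); loom time uses 111 of 111 (binding).
By complementary slackness, y = 0 for the non-binding constraints.
Dual feasibility on the basic columns requires 2·y_dye + 3·y_loom time = 35, 4·y_dye + 3·y_loom time = 43.
This yields shadow prices y_dye = 4, y_loom time = 9.
Δz = y_loom time·Δb = 9 × (-6) = -54, so new z* = 1527 − 54 = 1473.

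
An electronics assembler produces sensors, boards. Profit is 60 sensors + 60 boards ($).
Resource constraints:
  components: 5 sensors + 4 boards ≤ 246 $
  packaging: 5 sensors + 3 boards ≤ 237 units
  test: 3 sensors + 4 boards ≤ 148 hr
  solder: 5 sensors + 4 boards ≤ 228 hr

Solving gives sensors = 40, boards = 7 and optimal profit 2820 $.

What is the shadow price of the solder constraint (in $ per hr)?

7.5

Check each constraint at x*: components 228/246 (slack 18); packaging 221/237 (slack 16); test 148/148 (tight); solder 228/228 (tight).
Since components, packaging are not tight, their duals are 0.
The binding rows give the dual system: 3·y_test + 5·y_solder = 60 and 4·y_test + 4·y_solder = 60.
→ y_test = 7.5 and y_solder = 7.5.
Shadow price of solder = 7.5.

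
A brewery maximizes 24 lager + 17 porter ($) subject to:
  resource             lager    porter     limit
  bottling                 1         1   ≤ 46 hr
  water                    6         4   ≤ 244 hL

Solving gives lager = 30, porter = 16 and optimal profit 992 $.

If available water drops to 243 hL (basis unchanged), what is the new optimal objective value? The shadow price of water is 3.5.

988.5

Δb = -1, so new z* = 992 + (3.5)·(-1) = 992 − 3.5 = 988.5.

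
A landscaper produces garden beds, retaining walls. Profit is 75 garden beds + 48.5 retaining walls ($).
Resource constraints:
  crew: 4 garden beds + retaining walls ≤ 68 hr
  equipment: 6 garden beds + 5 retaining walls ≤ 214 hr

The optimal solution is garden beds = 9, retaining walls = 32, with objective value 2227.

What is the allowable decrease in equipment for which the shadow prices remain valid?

112

Binding constraints: crew, equipment. The basis is B = [[4,1],[6,5]] with det 14.
Per unit decrease in equipment, x* moves by d = (0.0714, -0.2857).
The basis stays optimal until retaining walls reaches 0; allowable decrease = 112 hr.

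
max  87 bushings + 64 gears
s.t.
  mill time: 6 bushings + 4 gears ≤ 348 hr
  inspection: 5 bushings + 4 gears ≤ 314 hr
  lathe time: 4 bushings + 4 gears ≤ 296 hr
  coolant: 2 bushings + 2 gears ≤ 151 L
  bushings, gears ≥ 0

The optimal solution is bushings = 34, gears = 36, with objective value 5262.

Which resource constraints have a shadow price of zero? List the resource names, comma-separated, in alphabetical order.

coolant, lathe time

mill time: 348/348 (binding)
inspection: 314/314 (binding)
lathe time: 280/296 (slack 16)
coolant: 140/151 (slack 11)
By complementary slackness, a constraint with positive slack has shadow price 0 → coolant, lathe time.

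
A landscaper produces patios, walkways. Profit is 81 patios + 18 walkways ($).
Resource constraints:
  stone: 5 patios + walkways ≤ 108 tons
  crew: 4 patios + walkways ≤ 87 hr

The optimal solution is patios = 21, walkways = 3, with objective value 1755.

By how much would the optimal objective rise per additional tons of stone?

At the optimum: stone uses 108 of 108 (binding); crew uses 87 of 87 (binding).
The binding rows give the dual system: 5·y_stone + 4·y_crew = 81 and 1·y_stone + 1·y_crew = 18.
Solving: y_stone = 9, y_crew = 9.
Shadow price of stone = 9.

9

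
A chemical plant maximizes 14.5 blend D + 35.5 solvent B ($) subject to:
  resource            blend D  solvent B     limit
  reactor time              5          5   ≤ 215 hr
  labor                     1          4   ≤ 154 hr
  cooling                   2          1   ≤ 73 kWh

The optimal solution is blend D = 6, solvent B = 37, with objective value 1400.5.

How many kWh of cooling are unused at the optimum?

cooling used = 2·6 + 1·37 = 49; slack = 73 − 49 = 24.

24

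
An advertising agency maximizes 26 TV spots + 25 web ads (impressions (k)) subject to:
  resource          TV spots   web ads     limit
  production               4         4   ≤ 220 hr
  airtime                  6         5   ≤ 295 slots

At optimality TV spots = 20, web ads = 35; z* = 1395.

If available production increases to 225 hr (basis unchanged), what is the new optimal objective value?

Check each constraint at x*: production 220/220 (tight); airtime 295/295 (tight).
The binding rows give the dual system: 4·y_production + 6·y_airtime = 26 and 4·y_production + 5·y_airtime = 25.
→ y_production = 5 and y_airtime = 1.
Δz = y_production·Δb = 5 × (5) = 25, so new z* = 1395 + 25 = 1420.

1420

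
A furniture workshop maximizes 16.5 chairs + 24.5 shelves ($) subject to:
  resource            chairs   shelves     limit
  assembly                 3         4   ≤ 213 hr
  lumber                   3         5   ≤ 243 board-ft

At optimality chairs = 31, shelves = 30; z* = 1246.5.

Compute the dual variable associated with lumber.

At the optimum: assembly uses 213 of 213 (binding); lumber uses 243 of 243 (binding).
The binding rows give the dual system: 3·y_assembly + 3·y_lumber = 16.5 and 4·y_assembly + 5·y_lumber = 24.5.
→ y_assembly = 3 and y_lumber = 2.5.
Shadow price of lumber = 2.5.

2.5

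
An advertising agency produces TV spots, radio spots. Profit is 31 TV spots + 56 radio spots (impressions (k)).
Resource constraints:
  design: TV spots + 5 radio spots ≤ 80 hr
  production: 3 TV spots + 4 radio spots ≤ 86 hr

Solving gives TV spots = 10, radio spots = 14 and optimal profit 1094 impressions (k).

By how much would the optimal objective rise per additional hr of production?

Check each constraint at x*: design 80/80 (tight); production 86/86 (tight).
From A_Bᵀ y = c: 1·y_design + 3·y_production = 31; 5·y_design + 4·y_production = 56.
Solving: y_design = 4, y_production = 9.
Shadow price of production = 9.

9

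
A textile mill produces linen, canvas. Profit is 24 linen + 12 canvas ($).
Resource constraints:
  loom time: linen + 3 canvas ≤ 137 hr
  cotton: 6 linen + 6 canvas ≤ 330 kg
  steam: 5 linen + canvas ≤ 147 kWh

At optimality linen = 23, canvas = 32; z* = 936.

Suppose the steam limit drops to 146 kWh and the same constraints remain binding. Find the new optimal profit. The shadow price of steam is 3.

Δb = -1, so new z* = 936 + (3)·(-1) = 936 − 3 = 933.

933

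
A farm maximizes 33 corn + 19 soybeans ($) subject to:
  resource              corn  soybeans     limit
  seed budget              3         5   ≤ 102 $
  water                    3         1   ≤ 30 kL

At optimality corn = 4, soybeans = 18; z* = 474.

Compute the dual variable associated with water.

9

Both seed budget and water are binding at x*.
The binding rows give the dual system: 3·y_seed budget + 3·y_water = 33 and 5·y_seed budget + 1·y_water = 19.
→ y_seed budget = 2 and y_water = 9.
Shadow price of water = 9.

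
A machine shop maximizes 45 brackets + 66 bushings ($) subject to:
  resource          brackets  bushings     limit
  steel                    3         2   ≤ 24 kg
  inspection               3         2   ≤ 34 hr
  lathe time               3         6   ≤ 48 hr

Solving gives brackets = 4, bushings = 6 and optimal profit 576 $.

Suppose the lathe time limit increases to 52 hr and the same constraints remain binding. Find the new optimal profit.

612

Binding: steel and lathe time. Non-binding: inspection (10 unused).
Since inspection is not tight, its dual is 0.
The binding rows give the dual system: 3·y_steel + 3·y_lathe time = 45 and 2·y_steel + 6·y_lathe time = 66.
This yields shadow prices y_steel = 6, y_lathe time = 9.
Δz = y_lathe time·Δb = 9 × (4) = 36, so new z* = 576 + 36 = 612.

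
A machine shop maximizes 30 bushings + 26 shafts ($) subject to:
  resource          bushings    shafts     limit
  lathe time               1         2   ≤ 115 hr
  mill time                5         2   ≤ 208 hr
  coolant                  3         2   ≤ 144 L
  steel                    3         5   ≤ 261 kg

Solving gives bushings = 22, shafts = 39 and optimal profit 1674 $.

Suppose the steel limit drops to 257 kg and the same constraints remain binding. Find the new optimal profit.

1666

At the optimum: lathe time uses 100 of 115 (slack = 15); mill time uses 188 of 208 (slack = 20); coolant uses 144 of 144 (binding); steel uses 261 of 261 (binding).
By complementary slackness, y = 0 for the non-binding constraints.
From A_Bᵀ y = c: 3·y_coolant + 3·y_steel = 30; 2·y_coolant + 5·y_steel = 26.
This yields shadow prices y_coolant = 8, y_steel = 2.
Δz = y_steel·Δb = 2 × (-4) = -8, so new z* = 1674 − 8 = 1666.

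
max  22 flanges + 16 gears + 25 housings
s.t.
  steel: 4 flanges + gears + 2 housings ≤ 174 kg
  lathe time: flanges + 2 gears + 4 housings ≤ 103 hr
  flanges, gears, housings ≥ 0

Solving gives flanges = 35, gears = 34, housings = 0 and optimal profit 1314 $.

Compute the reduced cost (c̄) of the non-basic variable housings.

At the optimum: steel uses 174 of 174 (binding); lathe time uses 103 of 103 (binding).
The binding rows give the dual system: 4·y_steel + 1·y_lathe time = 22 and 1·y_steel + 2·y_lathe time = 16.
This yields shadow prices y_steel = 4, y_lathe time = 6.
Reduced cost of housings: c₃ − yᵀa₃ = 25 − (4·2 + 6·4) = 25 − 32 = -7.

-7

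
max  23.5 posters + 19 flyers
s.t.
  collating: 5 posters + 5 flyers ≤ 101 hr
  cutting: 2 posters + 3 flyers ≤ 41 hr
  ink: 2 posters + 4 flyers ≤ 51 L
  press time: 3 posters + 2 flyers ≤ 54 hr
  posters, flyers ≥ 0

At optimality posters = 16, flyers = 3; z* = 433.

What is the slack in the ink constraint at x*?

7

ink used = 2·16 + 4·3 = 44; slack = 51 − 44 = 7.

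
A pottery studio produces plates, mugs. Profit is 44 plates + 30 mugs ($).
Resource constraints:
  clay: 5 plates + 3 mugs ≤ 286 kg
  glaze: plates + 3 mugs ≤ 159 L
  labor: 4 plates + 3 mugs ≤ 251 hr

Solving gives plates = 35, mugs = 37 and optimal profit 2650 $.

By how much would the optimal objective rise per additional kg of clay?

4

Check each constraint at x*: clay 286/286 (tight); glaze 146/159 (slack 13); labor 251/251 (tight).
By complementary slackness, y = 0 for the non-binding constraint.
The binding rows give the dual system: 5·y_clay + 4·y_labor = 44 and 3·y_clay + 3·y_labor = 30.
→ y_clay = 4 and y_labor = 6.
Shadow price of clay = 4.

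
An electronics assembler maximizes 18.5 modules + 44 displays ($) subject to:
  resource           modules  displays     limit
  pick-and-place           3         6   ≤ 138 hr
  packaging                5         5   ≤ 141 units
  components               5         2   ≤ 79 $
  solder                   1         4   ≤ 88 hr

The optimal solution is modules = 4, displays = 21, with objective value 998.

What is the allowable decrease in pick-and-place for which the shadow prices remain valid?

Binding constraints: pick-and-place, solder. The basis is B = [[3,6],[1,4]] with det 6.
Per unit decrease in pick-and-place, x* moves by d = (-0.6667, 0.1667).
The basis stays optimal until modules reaches 0; allowable decrease = 6 hr.

6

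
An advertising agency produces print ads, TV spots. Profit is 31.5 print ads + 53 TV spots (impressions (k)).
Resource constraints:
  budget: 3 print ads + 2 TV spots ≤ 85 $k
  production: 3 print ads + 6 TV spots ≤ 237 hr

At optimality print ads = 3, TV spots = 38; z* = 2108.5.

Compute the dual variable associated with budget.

At the optimum: budget uses 85 of 85 (binding); production uses 237 of 237 (binding).
The binding rows give the dual system: 3·y_budget + 3·y_production = 31.5 and 2·y_budget + 6·y_production = 53.
→ y_budget = 2.5 and y_production = 8.
Shadow price of budget = 2.5.

2.5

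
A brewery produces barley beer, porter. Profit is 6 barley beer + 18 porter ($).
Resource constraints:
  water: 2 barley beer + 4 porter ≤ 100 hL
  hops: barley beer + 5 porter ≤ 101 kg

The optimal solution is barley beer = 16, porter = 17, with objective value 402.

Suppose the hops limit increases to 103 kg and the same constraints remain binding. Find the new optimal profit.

406

Check each constraint at x*: water 100/100 (tight); hops 101/101 (tight).
The binding rows give the dual system: 2·y_water + 1·y_hops = 6 and 4·y_water + 5·y_hops = 18.
This yields shadow prices y_water = 2, y_hops = 2.
Δz = y_hops·Δb = 2 × (2) = 4, so new z* = 402 + 4 = 406.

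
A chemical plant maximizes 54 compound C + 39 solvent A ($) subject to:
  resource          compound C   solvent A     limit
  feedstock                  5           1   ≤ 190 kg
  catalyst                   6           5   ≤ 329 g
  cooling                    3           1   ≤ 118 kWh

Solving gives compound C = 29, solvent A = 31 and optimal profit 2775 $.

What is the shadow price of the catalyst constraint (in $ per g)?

At the optimum: feedstock uses 176 of 190 (slack = 14); catalyst uses 329 of 329 (binding); cooling uses 118 of 118 (binding).
By complementary slackness, y = 0 for the non-binding constraint.
From A_Bᵀ y = c: 6·y_catalyst + 3·y_cooling = 54; 5·y_catalyst + 1·y_cooling = 39.
Solving: y_catalyst = 7, y_cooling = 4.
Shadow price of catalyst = 7.

7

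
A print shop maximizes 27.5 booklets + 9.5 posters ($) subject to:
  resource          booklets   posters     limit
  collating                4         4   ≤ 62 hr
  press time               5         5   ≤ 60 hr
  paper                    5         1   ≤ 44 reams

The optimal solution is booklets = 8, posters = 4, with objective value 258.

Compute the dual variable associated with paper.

At the optimum: collating uses 48 of 62 (slack = 14); press time uses 60 of 60 (binding); paper uses 44 of 44 (binding).
By complementary slackness, y = 0 for the non-binding constraint.
From A_Bᵀ y = c: 5·y_press time + 5·y_paper = 27.5; 5·y_press time + 1·y_paper = 9.5.
→ y_press time = 1 and y_paper = 4.5.
Shadow price of paper = 4.5.

4.5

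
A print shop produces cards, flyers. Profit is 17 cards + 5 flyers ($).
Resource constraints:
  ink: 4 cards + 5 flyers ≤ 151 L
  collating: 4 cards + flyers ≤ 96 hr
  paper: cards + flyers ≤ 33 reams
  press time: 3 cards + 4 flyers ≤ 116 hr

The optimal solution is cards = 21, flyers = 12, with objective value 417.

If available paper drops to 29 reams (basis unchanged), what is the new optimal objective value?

Binding: collating and paper. Non-binding: ink (7 unused), press time (5 unused).
Since ink, press time are not tight, their duals are 0.
From A_Bᵀ y = c: 4·y_collating + 1·y_paper = 17; 1·y_collating + 1·y_paper = 5.
This yields shadow prices y_collating = 4, y_paper = 1.
Δz = y_paper·Δb = 1 × (-4) = -4, so new z* = 417 − 4 = 413.

413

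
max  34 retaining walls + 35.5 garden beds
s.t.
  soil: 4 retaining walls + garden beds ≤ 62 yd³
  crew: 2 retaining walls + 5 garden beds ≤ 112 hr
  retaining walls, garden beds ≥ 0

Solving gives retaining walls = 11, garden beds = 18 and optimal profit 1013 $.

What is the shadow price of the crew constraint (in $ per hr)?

At the optimum: soil uses 62 of 62 (binding); crew uses 112 of 112 (binding).
Dual feasibility on the basic columns requires 4·y_soil + 2·y_crew = 34, 1·y_soil + 5·y_crew = 35.5.
This yields shadow prices y_soil = 5.5, y_crew = 6.
Shadow price of crew = 6.

6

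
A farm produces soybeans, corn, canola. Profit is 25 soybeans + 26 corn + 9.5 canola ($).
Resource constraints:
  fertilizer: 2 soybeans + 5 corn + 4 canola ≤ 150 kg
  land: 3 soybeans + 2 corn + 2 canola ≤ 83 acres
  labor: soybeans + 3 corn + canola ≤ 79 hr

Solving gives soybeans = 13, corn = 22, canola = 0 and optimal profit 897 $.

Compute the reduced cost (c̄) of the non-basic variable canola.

-8.5

At the optimum: fertilizer uses 136 of 150 (slack = 14); land uses 83 of 83 (binding); labor uses 79 of 79 (binding).
By complementary slackness, y = 0 for the non-binding constraint.
The binding rows give the dual system: 3·y_land + 1·y_labor = 25 and 2·y_land + 3·y_labor = 26.
This yields shadow prices y_land = 7, y_labor = 4.
Reduced cost of canola: c₃ − yᵀa₃ = 9.5 − (7·2 + 4·1) = 9.5 − 18 = -8.5.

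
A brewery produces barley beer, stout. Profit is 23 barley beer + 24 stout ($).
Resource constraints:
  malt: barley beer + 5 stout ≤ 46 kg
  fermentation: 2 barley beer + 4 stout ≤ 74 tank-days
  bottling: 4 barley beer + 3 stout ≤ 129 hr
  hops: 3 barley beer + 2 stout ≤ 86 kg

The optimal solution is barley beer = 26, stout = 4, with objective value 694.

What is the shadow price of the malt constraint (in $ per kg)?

Binding: malt and hops. Non-binding: fermentation (6 unused), bottling (13 unused).
By complementary slackness, y = 0 for the non-binding constraints.
Dual feasibility on the basic columns requires 1·y_malt + 3·y_hops = 23, 5·y_malt + 2·y_hops = 24.
→ y_malt = 2 and y_hops = 7.
Shadow price of malt = 2.

2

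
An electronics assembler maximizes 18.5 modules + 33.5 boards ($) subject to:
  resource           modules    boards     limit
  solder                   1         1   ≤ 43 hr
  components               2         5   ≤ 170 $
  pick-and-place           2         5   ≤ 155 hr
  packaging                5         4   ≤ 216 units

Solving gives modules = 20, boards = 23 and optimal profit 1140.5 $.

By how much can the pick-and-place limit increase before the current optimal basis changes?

Binding constraints: solder, pick-and-place. The basis is B = [[1,1],[2,5]] with det 3.
Per unit increase in pick-and-place, x* moves by d = (-0.3333, 0.3333).
The basis stays optimal until components becomes binding; allowable increase = 15 hr.

15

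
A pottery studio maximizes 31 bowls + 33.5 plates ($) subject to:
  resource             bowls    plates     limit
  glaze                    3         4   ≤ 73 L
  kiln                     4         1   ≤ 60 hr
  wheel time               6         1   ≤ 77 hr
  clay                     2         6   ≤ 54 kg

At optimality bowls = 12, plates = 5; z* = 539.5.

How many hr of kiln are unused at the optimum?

7

kiln used = 4·12 + 1·5 = 53; slack = 60 − 53 = 7.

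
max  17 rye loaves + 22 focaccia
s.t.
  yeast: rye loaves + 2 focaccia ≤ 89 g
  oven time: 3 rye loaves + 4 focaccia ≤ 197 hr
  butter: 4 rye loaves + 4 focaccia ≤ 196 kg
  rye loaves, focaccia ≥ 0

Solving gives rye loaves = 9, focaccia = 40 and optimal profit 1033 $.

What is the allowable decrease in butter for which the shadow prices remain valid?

Binding constraints: yeast, butter. The basis is B = [[1,2],[4,4]] with det -4.
Per unit decrease in butter, x* moves by d = (-0.5, 0.25).
The basis stays optimal until rye loaves reaches 0; allowable decrease = 18 kg.

18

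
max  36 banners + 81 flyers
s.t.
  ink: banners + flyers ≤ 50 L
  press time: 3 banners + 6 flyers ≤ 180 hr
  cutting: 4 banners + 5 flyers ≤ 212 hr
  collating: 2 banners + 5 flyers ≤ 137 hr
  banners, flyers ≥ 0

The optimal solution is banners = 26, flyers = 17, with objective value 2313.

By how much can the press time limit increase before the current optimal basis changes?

Binding constraints: press time, collating. The basis is B = [[3,6],[2,5]] with det 3.
Per unit increase in press time, x* moves by d = (1.6667, -0.6667).
The basis stays optimal until cutting becomes binding; allowable increase = 6.9 hr.

6.9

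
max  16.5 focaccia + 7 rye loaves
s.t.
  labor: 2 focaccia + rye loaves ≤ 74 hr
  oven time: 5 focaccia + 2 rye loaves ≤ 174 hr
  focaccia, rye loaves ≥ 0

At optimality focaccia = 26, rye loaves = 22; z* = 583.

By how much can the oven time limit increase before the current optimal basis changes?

11

Binding constraints: labor, oven time. The basis is B = [[2,1],[5,2]] with det -1.
Per unit increase in oven time, x* moves by d = (1, -2).
The basis stays optimal until rye loaves reaches 0; allowable increase = 11 hr.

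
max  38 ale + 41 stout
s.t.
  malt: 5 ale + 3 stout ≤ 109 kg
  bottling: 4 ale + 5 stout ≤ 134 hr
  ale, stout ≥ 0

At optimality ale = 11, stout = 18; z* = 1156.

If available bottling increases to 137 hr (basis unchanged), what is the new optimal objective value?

Check each constraint at x*: malt 109/109 (tight); bottling 134/134 (tight).
Dual feasibility on the basic columns requires 5·y_malt + 4·y_bottling = 38, 3·y_malt + 5·y_bottling = 41.
This yields shadow prices y_malt = 2, y_bottling = 7.
Δz = y_bottling·Δb = 7 × (3) = 21, so new z* = 1156 + 21 = 1177.

1177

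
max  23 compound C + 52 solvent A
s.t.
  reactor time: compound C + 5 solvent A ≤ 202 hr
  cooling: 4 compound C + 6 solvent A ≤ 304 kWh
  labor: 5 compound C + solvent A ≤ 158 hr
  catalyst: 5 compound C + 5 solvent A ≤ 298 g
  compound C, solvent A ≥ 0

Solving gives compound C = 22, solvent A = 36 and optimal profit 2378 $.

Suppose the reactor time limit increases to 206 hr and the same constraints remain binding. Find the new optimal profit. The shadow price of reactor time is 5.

Δb = 4, so new z* = 2378 + (5)·(4) = 2378 + 20 = 2398.

2398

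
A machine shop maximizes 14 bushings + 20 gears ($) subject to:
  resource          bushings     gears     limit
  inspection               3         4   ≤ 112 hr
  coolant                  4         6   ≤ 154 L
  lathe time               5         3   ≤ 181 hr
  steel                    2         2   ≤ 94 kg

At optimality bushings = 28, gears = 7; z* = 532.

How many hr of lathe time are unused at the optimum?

20

lathe time used = 5·28 + 3·7 = 161; slack = 181 − 161 = 20.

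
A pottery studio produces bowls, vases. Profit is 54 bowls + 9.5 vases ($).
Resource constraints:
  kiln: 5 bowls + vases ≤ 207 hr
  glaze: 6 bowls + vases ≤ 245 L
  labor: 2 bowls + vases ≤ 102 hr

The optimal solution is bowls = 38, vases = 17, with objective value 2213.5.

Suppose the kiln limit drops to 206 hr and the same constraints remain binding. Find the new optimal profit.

2210.5

Binding: kiln and glaze. Non-binding: labor (9 unused).
By complementary slackness, y = 0 for the non-binding constraint.
From A_Bᵀ y = c: 5·y_kiln + 6·y_glaze = 54; 1·y_kiln + 1·y_glaze = 9.5.
Solving: y_kiln = 3, y_glaze = 6.5.
Δz = y_kiln·Δb = 3 × (-1) = -3, so new z* = 2213.5 − 3 = 2210.5.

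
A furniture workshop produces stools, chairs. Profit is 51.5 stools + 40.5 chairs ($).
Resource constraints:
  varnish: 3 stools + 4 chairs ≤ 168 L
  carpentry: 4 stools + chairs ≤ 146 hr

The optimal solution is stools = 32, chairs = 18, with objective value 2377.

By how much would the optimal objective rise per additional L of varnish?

Check each constraint at x*: varnish 168/168 (tight); carpentry 146/146 (tight).
Dual feasibility on the basic columns requires 3·y_varnish + 4·y_carpentry = 51.5, 4·y_varnish + 1·y_carpentry = 40.5.
This yields shadow prices y_varnish = 8.5, y_carpentry = 6.5.
Shadow price of varnish = 8.5.

8.5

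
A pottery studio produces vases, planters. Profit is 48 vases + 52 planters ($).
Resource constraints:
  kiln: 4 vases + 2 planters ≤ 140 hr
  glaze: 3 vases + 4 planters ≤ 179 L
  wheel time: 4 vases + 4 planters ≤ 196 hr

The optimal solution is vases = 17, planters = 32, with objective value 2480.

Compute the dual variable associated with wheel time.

9

Check each constraint at x*: kiln 132/140 (slack 8); glaze 179/179 (tight); wheel time 196/196 (tight).
Since kiln is not tight, its dual is 0.
Dual feasibility on the basic columns requires 3·y_glaze + 4·y_wheel time = 48, 4·y_glaze + 4·y_wheel time = 52.
This yields shadow prices y_glaze = 4, y_wheel time = 9.
Shadow price of wheel time = 9.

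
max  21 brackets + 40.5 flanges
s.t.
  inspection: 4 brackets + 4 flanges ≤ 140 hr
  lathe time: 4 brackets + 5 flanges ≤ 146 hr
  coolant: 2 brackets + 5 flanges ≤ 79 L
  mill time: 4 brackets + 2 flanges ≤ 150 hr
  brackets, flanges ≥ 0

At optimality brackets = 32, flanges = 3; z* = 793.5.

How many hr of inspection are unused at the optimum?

inspection used = 4·32 + 4·3 = 140; slack = 140 − 140 = 0.

0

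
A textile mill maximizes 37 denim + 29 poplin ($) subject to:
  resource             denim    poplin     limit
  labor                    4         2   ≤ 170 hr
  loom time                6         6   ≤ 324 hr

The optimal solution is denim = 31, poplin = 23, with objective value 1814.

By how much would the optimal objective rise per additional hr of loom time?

Check each constraint at x*: labor 170/170 (tight); loom time 324/324 (tight).
Dual feasibility on the basic columns requires 4·y_labor + 6·y_loom time = 37, 2·y_labor + 6·y_loom time = 29.
Solving: y_labor = 4, y_loom time = 3.5.
Shadow price of loom time = 3.5.

3.5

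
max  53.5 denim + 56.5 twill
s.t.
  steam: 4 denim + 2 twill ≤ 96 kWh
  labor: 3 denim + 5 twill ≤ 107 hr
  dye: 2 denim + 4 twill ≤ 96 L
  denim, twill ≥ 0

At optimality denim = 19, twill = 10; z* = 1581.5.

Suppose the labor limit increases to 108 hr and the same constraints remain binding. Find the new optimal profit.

Binding: steam and labor. Non-binding: dye (18 unused).
Slack constraints have shadow price 0 (complementary slackness).
From A_Bᵀ y = c: 4·y_steam + 3·y_labor = 53.5; 2·y_steam + 5·y_labor = 56.5.
This yields shadow prices y_steam = 7, y_labor = 8.5.
Δz = y_labor·Δb = 8.5 × (1) = 8.5, so new z* = 1581.5 + 8.5 = 1590.

1590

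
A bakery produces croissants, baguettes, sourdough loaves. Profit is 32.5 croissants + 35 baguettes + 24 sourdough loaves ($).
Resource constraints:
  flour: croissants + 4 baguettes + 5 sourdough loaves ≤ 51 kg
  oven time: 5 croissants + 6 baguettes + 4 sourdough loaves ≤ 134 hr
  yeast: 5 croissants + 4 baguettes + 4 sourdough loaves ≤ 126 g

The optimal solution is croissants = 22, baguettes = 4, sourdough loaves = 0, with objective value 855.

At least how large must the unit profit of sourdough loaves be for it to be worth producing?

26

At the optimum: flour uses 38 of 51 (slack = 13); oven time uses 134 of 134 (binding); yeast uses 126 of 126 (binding).
Since flour is not tight, its dual is 0.
From A_Bᵀ y = c: 5·y_oven time + 5·y_yeast = 32.5; 6·y_oven time + 4·y_yeast = 35.
→ y_oven time = 4.5 and y_yeast = 2.
sourdough loaves enters the basis when its profit ≥ yᵀa₃ = 4.5·4 + 2·4 = 26.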